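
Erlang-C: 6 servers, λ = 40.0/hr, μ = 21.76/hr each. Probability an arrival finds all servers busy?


a = λ/μ = 1.8382; ρ = a/6 = 0.3064
P₀ = 0.158957 (from M/M/c formula)
C(c,a) = [a^c/(c!(1−ρ))]·P₀ = [38.58394/(720·0.6936)]·0.158957
= 0.07726·0.158957 = 0.012281

Final: 0.012281


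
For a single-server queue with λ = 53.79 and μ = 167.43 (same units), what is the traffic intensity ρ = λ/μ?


ρ = λ/μ = 53.79/167.43 = 0.3213

Final: 0.3213


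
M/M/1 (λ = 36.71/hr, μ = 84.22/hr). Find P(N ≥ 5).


ρ = 36.71/84.22 = 0.4359
P(N ≥ n) = ρ^n = 0.4359^5 = 0.015734

Final: 0.015734


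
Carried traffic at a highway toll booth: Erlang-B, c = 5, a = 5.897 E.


B(5,5.897) = 0.353148 (Erlang-B)
Carried load = a(1 − B) = 5.897·(1 − 0.353148) = 5.897·0.646852 = 3.8145 E

Final: 3.8145 Erlangs


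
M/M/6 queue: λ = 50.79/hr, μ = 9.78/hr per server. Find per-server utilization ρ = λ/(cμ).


ρ = λ/(cμ) = 50.79/(6·9.78) = 50.79/58.68 = 0.8655

Final: 0.8655


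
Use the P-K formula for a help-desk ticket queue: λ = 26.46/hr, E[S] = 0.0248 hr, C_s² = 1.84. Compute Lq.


ρ = λ·E[S] = 26.46·0.0248 = 0.6562
Lq = ρ²(1+C_s²)/(2(1−ρ)) = 0.4306·(1+1.84)/(2·0.3438)
= 0.4306·2.8400/0.6876 = 1.77859

Final: 1.77859


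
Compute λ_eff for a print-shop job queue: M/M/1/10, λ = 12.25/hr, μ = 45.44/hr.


ρ = 0.2696; P_K = (1−ρ)ρ^10/(1−ρ^11) = 0.000001481
λ_eff = λ(1 − P_K) = 12.25·(1 − 0.000001481) = 12.25·0.999999 = 12.2500 /hr

Final: 12.2500 /hr


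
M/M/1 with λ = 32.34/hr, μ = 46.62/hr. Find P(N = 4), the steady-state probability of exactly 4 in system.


ρ = 32.34/46.62 = 0.6937
P_n = (1−ρ)·ρ^n = (1 − 0.6937)·0.6937^4 = 0.3063·0.231564 = 0.070930

Final: 0.070930


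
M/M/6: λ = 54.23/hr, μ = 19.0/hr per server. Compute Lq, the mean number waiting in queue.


a = λ/μ = 2.8542; ρ = a/6 = 0.4757
P₀ = 0.056887
Lq = P₀·a^c·ρ / (c!·(1−ρ)²) = 0.056887·540.64977·0.4757/(720·0.27489)
= 0.07392

Final: 0.07392


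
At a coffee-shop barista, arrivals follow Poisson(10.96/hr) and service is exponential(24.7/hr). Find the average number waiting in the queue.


ρ = 10.96/24.7 = 0.4437
Lq = ρ²/(1−ρ) = 0.1969/0.5563 = 0.3539

Final: 0.3539


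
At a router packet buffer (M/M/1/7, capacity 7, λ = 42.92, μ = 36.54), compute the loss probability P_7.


ρ = λ/μ = 42.92/36.54 = 1.1746
P_K = (1−ρ)ρ^K/(1−ρ^(K+1)) = (-0.1746·3.084879)/(1 − 3.623509)
= -0.538630/-2.623509 = 0.205309

Final: 0.205309


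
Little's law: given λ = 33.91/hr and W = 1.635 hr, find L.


L = λW = 33.91·1.635 = 55.4428

Final: 55.4428


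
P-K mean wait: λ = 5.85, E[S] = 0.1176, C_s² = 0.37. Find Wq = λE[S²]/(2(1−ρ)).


ρ = λ·E[S] = 5.85·0.1176 = 0.6880
E[S²] = E[S]²(1+C_s²) = 0.1176²·(1+0.37) = 0.018947
Wq = λ·E[S²]/(2(1−ρ)) = 5.85·0.018947/(2·0.3120) = 0.17760 hr

Final: 0.17760 hr


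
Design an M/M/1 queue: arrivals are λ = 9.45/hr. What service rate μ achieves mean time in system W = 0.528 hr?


W = 1/(μ−λ) ⇒ μ − λ = 1/W = 1/0.528 = 1.8939
μ = λ + 1/W = 9.45 + 1.8939 = 11.3439 per hr

Final: 11.3439 /hr


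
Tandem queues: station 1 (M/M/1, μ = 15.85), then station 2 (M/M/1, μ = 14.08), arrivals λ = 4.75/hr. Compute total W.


Each node sees arrival rate λ = 4.75/hr (tandem ⇒ throughput preserved).
W₁ = 1/(μ₁−λ) = 1/(15.85−4.75) = 0.09009 hr
W₂ = 1/(μ₂−λ) = 1/(14.08−4.75) = 0.10718 hr
W_total = W₁ + W₂ = 0.09009 + 0.10718 = 0.19727 hr

Final: 0.19727 hr


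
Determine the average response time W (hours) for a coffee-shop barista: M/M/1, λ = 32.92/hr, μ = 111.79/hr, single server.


W = 1/(μ−λ) = 1/(111.79 − 32.92) = 1/78.87 = 0.01268 hr

Final: 0.01268 hr


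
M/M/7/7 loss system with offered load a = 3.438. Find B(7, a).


B(c,a) = (a^c/c!) / Σ_{k=0}^{c} a^k/k!
a^7/7! = 1.126447
Σ terms (k=0..7): 1.00000 + 3.43800 + 5.90992 + 6.77277 + 5.82120 + 4.00265 + 2.29352 + 1.12645 = 30.364511
B = 1.126447/30.364511 = 0.037097

Final: 0.037097


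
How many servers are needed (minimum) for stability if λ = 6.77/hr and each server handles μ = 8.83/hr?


Stability requires cμ > λ ⇔ c > λ/μ.
λ/μ = 6.77/8.83 = 0.7667
Minimum integer c = ⌊0.7667⌋ + 1 = 1
Check: 1·8.83 = 8.83 > 6.77, while 0·8.83 = 0.00 ≤ 6.77

Final: 1 servers


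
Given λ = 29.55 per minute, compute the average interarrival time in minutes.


Mean interarrival time = 1/λ = 1/29.55 minute = 0.03384 minute
In minutes: 0.03384 × 1 = 0.03384 min

Final: 0.03384 min


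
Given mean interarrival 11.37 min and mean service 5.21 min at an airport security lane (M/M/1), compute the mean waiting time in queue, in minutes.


λ = 60/11.37 = 5.2770 /hr
μ = 60/5.21 = 11.5163 /hr
ρ = λ/μ = 5.2770/11.5163 = 0.4582
Wq = ρ/(μ−λ) = 0.4582/(11.5163−5.2770) = 0.07344 hr
In minutes: 0.07344·60 = 4.407 min

Final: 4.407 min


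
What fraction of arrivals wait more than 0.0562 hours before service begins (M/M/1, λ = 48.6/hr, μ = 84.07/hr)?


ρ = 48.6/84.07 = 0.5781
P(Wq > t) = ρ·e^{−(μ−λ)t} = 0.5781·e^{−1.9934}
= 0.5781·0.136230 = 0.078753

Final: 0.078753


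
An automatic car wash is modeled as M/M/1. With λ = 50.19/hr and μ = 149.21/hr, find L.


ρ = λ/μ = 50.19/149.21 = 0.3364
L = ρ/(1−ρ) = 0.3364/(1 − 0.3364) = 0.3364/0.6636 = 0.5069

Final: 0.5069


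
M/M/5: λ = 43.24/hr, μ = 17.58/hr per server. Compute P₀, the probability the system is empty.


a = λ/μ = 43.24/17.58 = 2.4596; ρ = a/c = 0.4919
Σ_{k=0}^{4} a^k/k! (terms k=0..4) = 1.00000 + 2.45961 + 3.02485 + 2.47999 + 1.52495 = 10.48940
Tail: a^5/(5!(1−ρ)) = 90.01898/(120·0.5081) = 1.47646
P₀ = 1/(10.48940 + 1.47646) = 1/11.96586 = 0.083571

Final: 0.083571


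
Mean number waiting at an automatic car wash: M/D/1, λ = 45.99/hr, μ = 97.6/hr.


ρ = 45.99/97.6 = 0.4712
M/D/1: Lq = ρ²/(2(1−ρ)) = 0.2220/(2·0.5288) = 0.20995

Final: 0.20995


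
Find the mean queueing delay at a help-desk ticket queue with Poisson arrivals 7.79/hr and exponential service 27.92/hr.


ρ = 7.79/27.92 = 0.2790
Wq = ρ/(μ−λ) = 0.2790/(27.92 − 7.79) = 0.2790/20.13 = 0.01386 hr

Final: 0.01386 hr


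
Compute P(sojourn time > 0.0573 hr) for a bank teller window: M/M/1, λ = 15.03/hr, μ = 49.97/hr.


W ~ Exponential(μ−λ) for M/M/1.
μ − λ = 49.97 − 15.03 = 34.9400
P(W > t) = e^{−(μ−λ)t} = e^{−2.0021} = 0.135057

Final: 0.135057


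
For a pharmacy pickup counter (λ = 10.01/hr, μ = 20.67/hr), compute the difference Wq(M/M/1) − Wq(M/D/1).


ρ = 10.01/20.67 = 0.4843
Wq(M/M/1) = ρ/(μ−λ) = 0.4843/10.66 = 0.04543 hr
Wq(M/D/1) = ρ/(2(μ−λ)) = 0.02271 hr
Savings = 0.04543 − 0.02271 = 0.02271 hr

Final: 0.02271 hr


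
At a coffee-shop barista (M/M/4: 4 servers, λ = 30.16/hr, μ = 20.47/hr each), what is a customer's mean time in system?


a = 1.4734; ρ = 0.3683; P₀ = 0.227132
Lq = P₀·a^c·ρ/(c!(1−ρ)²) = 0.04117
Wq = Lq/λ = 0.04117/30.16 = 0.001365 hr
W = Wq + 1/μ = 0.001365 + 0.04885 = 0.05022 hr

Final: 0.05022 hr


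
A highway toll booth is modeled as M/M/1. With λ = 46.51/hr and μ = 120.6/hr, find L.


ρ = λ/μ = 46.51/120.6 = 0.3857
L = ρ/(1−ρ) = 0.3857/(1 − 0.3857) = 0.3857/0.6143 = 0.6278

Final: 0.6278


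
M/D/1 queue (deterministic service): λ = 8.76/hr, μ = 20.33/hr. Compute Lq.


ρ = 8.76/20.33 = 0.4309
M/D/1: Lq = ρ²/(2(1−ρ)) = 0.1857/(2·0.5691) = 0.16312

Final: 0.16312


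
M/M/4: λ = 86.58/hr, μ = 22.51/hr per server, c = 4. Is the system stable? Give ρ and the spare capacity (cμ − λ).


Total capacity cμ = 4·22.51 = 90.04/hr
ρ = λ/(cμ) = 86.58/90.04 = 0.9616
Stable ⇔ ρ < 1: YES
Spare capacity = cμ − λ = 90.04 − 86.58 = 3.46/hr

Final: ρ = 0.9616; stable; margin = 3.46/hr


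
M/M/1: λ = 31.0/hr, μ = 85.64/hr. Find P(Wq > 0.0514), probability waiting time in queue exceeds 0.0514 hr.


ρ = 31.0/85.64 = 0.3620
P(Wq > t) = ρ·e^{−(μ−λ)t} = 0.3620·e^{−2.8085}
= 0.3620·0.060296 = 0.021826

Final: 0.021826


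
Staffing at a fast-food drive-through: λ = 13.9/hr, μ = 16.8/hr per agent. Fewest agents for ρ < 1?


Stability requires cμ > λ ⇔ c > λ/μ.
λ/μ = 13.9/16.8 = 0.8274
Minimum integer c = ⌊0.8274⌋ + 1 = 1
Check: 1·16.8 = 16.80 > 13.9, while 0·16.8 = 0.00 ≤ 13.9

Final: 1 servers


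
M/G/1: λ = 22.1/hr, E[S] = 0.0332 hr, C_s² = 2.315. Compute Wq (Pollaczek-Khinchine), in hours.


ρ = λ·E[S] = 22.1·0.0332 = 0.7337
E[S²] = E[S]²(1+C_s²) = 0.0332²·(1+2.315) = 0.003654
Wq = λ·E[S²]/(2(1−ρ)) = 22.1·0.003654/(2·0.2663) = 0.15163 hr

Final: 0.15163 hr


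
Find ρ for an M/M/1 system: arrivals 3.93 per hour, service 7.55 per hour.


ρ = λ/μ = 3.93/7.55 = 0.5205

Final: 0.5205


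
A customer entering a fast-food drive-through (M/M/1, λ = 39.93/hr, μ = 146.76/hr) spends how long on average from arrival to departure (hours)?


W = 1/(μ−λ) = 1/(146.76 − 39.93) = 1/106.83 = 0.009361 hr

Final: 0.009361 hr


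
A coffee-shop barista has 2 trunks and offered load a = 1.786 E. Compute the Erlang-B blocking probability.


B(c,a) = (a^c/c!) / Σ_{k=0}^{c} a^k/k!
a^2/2! = 1.594898
Σ terms (k=0..2): 1.00000 + 1.78600 + 1.59490 = 4.380898
B = 1.594898/4.380898 = 0.364057

Final: 0.364057


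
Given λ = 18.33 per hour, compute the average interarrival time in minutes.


Mean interarrival time = 1/λ = 1/18.33 hour = 0.05456 hour
In minutes: 0.05456 × 60 = 3.2733 min

Final: 3.2733 min


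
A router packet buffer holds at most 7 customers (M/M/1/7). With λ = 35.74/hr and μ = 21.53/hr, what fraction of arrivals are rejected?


ρ = λ/μ = 35.74/21.53 = 1.6600
P_K = (1−ρ)ρ^K/(1−ρ^(K+1)) = (-0.6600·34.735506)/(1 − 57.661262)
= -22.925757/-56.661262 = 0.404611

Final: 0.404611


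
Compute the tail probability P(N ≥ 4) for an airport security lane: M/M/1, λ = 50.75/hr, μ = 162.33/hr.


ρ = 50.75/162.33 = 0.3126
P(N ≥ n) = ρ^n = 0.3126^4 = 0.009553

Final: 0.009553


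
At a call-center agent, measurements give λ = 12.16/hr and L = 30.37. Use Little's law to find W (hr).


W = L/λ = 30.37/12.16 = 2.4975 hr

Final: 2.4975 hr


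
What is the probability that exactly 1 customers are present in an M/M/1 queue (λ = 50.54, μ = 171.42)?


ρ = 50.54/171.42 = 0.2948
P_n = (1−ρ)·ρ^n = (1 − 0.2948)·0.2948^1 = 0.7052·0.294831 = 0.207906

Final: 0.207906


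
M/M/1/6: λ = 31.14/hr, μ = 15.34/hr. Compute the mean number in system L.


ρ = 31.14/15.34 = 2.0300
L = ρ[1 − (K+1)ρ^K + Kρ^(K+1)] / [(1−ρ)(1−ρ^(K+1))]
Numerator: 2.0300·(1 − 7·69.977672 + 6·142.053762) = 737.857363
Denominator: (-1.0300)·(-141.053762) = 145.283536
L = 737.857363/145.283536 = 5.0787

Final: 5.0787


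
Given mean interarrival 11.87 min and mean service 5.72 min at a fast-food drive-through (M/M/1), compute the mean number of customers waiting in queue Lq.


λ = 60/11.87 = 5.0548 /hr
μ = 60/5.72 = 10.4895 /hr
ρ = λ/μ = 5.0548/10.4895 = 0.4819
Lq = ρ²/(1−ρ) = 0.2322/0.5181 = 0.4482

Final: 0.4482


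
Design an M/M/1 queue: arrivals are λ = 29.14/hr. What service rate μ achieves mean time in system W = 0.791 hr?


W = 1/(μ−λ) ⇒ μ − λ = 1/W = 1/0.791 = 1.2642
μ = λ + 1/W = 29.14 + 1.2642 = 30.4042 per hr

Final: 30.4042 /hr


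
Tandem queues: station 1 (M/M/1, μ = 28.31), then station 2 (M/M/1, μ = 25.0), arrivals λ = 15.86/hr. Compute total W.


Each node sees arrival rate λ = 15.86/hr (tandem ⇒ throughput preserved).
W₁ = 1/(μ₁−λ) = 1/(28.31−15.86) = 0.08032 hr
W₂ = 1/(μ₂−λ) = 1/(25.0−15.86) = 0.10941 hr
W_total = W₁ + W₂ = 0.08032 + 0.10941 = 0.18973 hr

Final: 0.18973 hr


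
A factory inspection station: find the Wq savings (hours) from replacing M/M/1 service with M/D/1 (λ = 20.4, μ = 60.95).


ρ = 20.4/60.95 = 0.3347
Wq(M/M/1) = ρ/(μ−λ) = 0.3347/40.55 = 0.008254 hr
Wq(M/D/1) = ρ/(2(μ−λ)) = 0.004127 hr
Savings = 0.008254 − 0.004127 = 0.004127 hr

Final: 0.004127 hr


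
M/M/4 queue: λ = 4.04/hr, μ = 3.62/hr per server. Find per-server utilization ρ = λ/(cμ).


ρ = λ/(cμ) = 4.04/(4·3.62) = 4.04/14.48 = 0.2790

Final: 0.2790


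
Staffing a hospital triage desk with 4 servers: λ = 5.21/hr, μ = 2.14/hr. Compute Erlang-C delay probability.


a = λ/μ = 2.4346; ρ = a/4 = 0.6086
P₀ = 0.079722 (from M/M/c formula)
C(c,a) = [a^c/(c!(1−ρ))]·P₀ = [35.13143/(24·0.3914)]·0.079722
= 3.74036·0.079722 = 0.298190

Final: 0.298190


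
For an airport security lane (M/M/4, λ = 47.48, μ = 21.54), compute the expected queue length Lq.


a = λ/μ = 2.2043; ρ = a/4 = 0.5511
P₀ = 0.104060
Lq = P₀·a^c·ρ / (c!·(1−ρ)²) = 0.104060·23.60805·0.5511/(24·0.20154)
= 0.27988

Final: 0.27988


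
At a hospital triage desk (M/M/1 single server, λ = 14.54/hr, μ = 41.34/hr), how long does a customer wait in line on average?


ρ = 14.54/41.34 = 0.3517
Wq = ρ/(μ−λ) = 0.3517/(41.34 − 14.54) = 0.3517/26.80 = 0.01312 hr

Final: 0.01312 hr


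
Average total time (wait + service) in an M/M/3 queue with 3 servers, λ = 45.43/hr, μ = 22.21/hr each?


a = 2.0455; ρ = 0.6818; P₀ = 0.103946
Lq = P₀·a^c·ρ/(c!(1−ρ)²) = 0.99857
Wq = Lq/λ = 0.99857/45.43 = 0.02198 hr
W = Wq + 1/μ = 0.02198 + 0.04502 = 0.06701 hr

Final: 0.06701 hr


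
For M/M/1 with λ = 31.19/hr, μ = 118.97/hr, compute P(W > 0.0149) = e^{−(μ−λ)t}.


W ~ Exponential(μ−λ) for M/M/1.
μ − λ = 118.97 − 31.19 = 87.7800
P(W > t) = e^{−(μ−λ)t} = e^{−1.3079} = 0.270381

Final: 0.270381


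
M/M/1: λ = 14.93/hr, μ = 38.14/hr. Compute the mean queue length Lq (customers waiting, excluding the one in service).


ρ = 14.93/38.14 = 0.3915
Lq = ρ²/(1−ρ) = 0.1532/0.6085 = 0.2518

Final: 0.2518


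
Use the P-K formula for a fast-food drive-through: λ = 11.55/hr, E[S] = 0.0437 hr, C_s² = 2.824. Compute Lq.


ρ = λ·E[S] = 11.55·0.0437 = 0.5047
Lq = ρ²(1+C_s²)/(2(1−ρ)) = 0.2548·(1+2.824)/(2·0.4953)
= 0.2548·3.8240/0.9905 = 0.98351

Final: 0.98351


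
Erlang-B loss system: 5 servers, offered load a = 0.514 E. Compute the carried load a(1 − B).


B(5,0.514) = 0.0001788 (Erlang-B)
Carried load = a(1 − B) = 0.514·(1 − 0.0001788) = 0.514·0.999821 = 0.5139 E

Final: 0.5139 Erlangs


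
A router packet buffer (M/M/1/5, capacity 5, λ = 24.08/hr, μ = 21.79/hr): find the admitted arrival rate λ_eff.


ρ = 1.1051; P_K = (1−ρ)ρ^5/(1−ρ^6) = 0.210883
λ_eff = λ(1 − P_K) = 24.08·(1 − 0.210883) = 24.08·0.789117 = 19.0019 /hr

Final: 19.0019 /hr


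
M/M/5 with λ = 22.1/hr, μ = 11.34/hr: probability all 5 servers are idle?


a = λ/μ = 22.1/11.34 = 1.9489; ρ = a/c = 0.3898
Σ_{k=0}^{4} a^k/k! (terms k=0..4) = 1.00000 + 1.94885 + 1.89902 + 1.23363 + 0.60104 = 6.68255
Tail: a^5/(5!(1−ρ)) = 28.11228/(120·0.6102) = 0.38390
P₀ = 1/(6.68255 + 0.38390) = 1/7.06645 = 0.141514

Final: 0.141514


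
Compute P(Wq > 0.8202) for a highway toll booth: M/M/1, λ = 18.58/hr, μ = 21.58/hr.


ρ = 18.58/21.58 = 0.8610
P(Wq > t) = ρ·e^{−(μ−λ)t} = 0.8610·e^{−2.4606}
= 0.8610·0.085384 = 0.073514

Final: 0.073514


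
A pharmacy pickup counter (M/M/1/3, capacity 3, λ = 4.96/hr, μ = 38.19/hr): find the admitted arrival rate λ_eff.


ρ = 0.1299; P_K = (1−ρ)ρ^3/(1−ρ^4) = 0.001907
λ_eff = λ(1 − P_K) = 4.96·(1 − 0.001907) = 4.96·0.998093 = 4.9505 /hr

Final: 4.9505 /hr


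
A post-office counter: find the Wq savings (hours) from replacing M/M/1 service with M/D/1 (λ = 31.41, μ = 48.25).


ρ = 31.41/48.25 = 0.6510
Wq(M/M/1) = ρ/(μ−λ) = 0.6510/16.84 = 0.03866 hr
Wq(M/D/1) = ρ/(2(μ−λ)) = 0.01933 hr
Savings = 0.03866 − 0.01933 = 0.01933 hr

Final: 0.01933 hr


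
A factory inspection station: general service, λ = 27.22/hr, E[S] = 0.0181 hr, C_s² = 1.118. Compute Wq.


ρ = λ·E[S] = 27.22·0.0181 = 0.4927
E[S²] = E[S]²(1+C_s²) = 0.0181²·(1+1.118) = 0.0006939
Wq = λ·E[S²]/(2(1−ρ)) = 27.22·0.0006939/(2·0.5073) = 0.01861 hr

Final: 0.01861 hr


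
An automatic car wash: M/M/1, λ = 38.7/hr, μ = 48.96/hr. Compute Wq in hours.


ρ = 38.7/48.96 = 0.7904
Wq = ρ/(μ−λ) = 0.7904/(48.96 − 38.7) = 0.7904/10.26 = 0.07704 hr

Final: 0.07704 hr


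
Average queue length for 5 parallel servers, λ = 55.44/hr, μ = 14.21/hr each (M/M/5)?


a = λ/μ = 3.9015; ρ = a/5 = 0.7803
P₀ = 0.015071
Lq = P₀·a^c·ρ / (c!·(1−ρ)²) = 0.015071·903.95273·0.7803/(120·0.04827)
= 1.83527

Final: 1.83527


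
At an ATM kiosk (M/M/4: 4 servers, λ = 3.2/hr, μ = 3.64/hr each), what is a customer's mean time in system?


a = 0.8791; ρ = 0.2198; P₀ = 0.414820
Lq = P₀·a^c·ρ/(c!(1−ρ)²) = 0.003727
Wq = Lq/λ = 0.003727/3.2 = 0.001165 hr
W = Wq + 1/μ = 0.001165 + 0.27473 = 0.27589 hr

Final: 0.27589 hr


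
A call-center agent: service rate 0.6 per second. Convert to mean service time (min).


Mean service time = 1/μ = 1/0.6 second = 1.66667 second
In minutes: 1.66667 × 0.0166667 = 0.02778 min

Final: 0.02778 min


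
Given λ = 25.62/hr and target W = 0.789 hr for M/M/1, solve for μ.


W = 1/(μ−λ) ⇒ μ − λ = 1/W = 1/0.789 = 1.2674
μ = λ + 1/W = 25.62 + 1.2674 = 26.8874 per hr

Final: 26.8874 /hr


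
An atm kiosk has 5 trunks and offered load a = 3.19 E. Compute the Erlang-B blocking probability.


B(c,a) = (a^c/c!) / Σ_{k=0}^{c} a^k/k!
a^5/5! = 2.752784
Σ terms (k=0..5): 1.00000 + 3.19000 + 5.08805 + 5.41029 + 4.31471 + 2.75278 = 21.755836
B = 2.752784/21.755836 = 0.126531

Final: 0.126531


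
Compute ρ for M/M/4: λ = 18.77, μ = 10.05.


ρ = λ/(cμ) = 18.77/(4·10.05) = 18.77/40.20 = 0.4669

Final: 0.4669


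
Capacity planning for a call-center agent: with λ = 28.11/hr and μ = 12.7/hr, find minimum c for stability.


Stability requires cμ > λ ⇔ c > λ/μ.
λ/μ = 28.11/12.7 = 2.2134
Minimum integer c = ⌊2.2134⌋ + 1 = 3
Check: 3·12.7 = 38.10 > 28.11, while 2·12.7 = 25.40 ≤ 28.11

Final: 3 servers


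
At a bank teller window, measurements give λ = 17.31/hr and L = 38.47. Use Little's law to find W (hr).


W = L/λ = 38.47/17.31 = 2.2224 hr

Final: 2.2224 hr


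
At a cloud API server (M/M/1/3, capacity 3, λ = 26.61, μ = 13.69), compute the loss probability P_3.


ρ = λ/μ = 26.61/13.69 = 1.9438
P_K = (1−ρ)ρ^K/(1−ρ^(K+1)) = (-0.9438·7.343858)/(1 − 14.274658)
= -6.930800/-13.274658 = 0.522108

Final: 0.522108


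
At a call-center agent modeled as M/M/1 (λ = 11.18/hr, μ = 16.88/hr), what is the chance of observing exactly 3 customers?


ρ = 11.18/16.88 = 0.6623
P_n = (1−ρ)·ρ^n = (1 − 0.6623)·0.6623^3 = 0.3377·0.290541 = 0.098109

Final: 0.098109


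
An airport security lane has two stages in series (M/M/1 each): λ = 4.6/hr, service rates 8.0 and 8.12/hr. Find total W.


Each node sees arrival rate λ = 4.6/hr (tandem ⇒ throughput preserved).
W₁ = 1/(μ₁−λ) = 1/(8.0−4.6) = 0.29412 hr
W₂ = 1/(μ₂−λ) = 1/(8.12−4.6) = 0.28409 hr
W_total = W₁ + W₂ = 0.29412 + 0.28409 = 0.57821 hr

Final: 0.57821 hr


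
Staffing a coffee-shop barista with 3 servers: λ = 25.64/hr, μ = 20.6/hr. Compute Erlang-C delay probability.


a = λ/μ = 1.2447; ρ = a/3 = 0.4149
P₀ = 0.280231 (from M/M/c formula)
C(c,a) = [a^c/(c!(1−ρ))]·P₀ = [1.92820/(6·0.5851)]·0.280231
= 0.54924·0.280231 = 0.153914

Final: 0.153914


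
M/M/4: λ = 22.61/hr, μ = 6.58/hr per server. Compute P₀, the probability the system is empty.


a = λ/μ = 22.61/6.58 = 3.4362; ρ = a/c = 0.8590
Σ_{k=0}^{3} a^k/k! (terms k=0..3) = 1.00000 + 3.43617 + 5.90363 + 6.76196 = 17.10177
Tail: a^4/(4!(1−ρ)) = 139.41152/(24·0.1410) = 41.20970
P₀ = 1/(17.10177 + 41.20970) = 1/58.31146 = 0.017149

Final: 0.017149


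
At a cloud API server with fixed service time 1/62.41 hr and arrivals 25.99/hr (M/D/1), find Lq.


ρ = 25.99/62.41 = 0.4164
M/D/1: Lq = ρ²/(2(1−ρ)) = 0.1734/(2·0.5836) = 0.14859

Final: 0.14859


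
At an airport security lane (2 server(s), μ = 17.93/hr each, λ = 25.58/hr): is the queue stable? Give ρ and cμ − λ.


Total capacity cμ = 2·17.93 = 35.86/hr
ρ = λ/(cμ) = 25.58/35.86 = 0.7133
Stable ⇔ ρ < 1: YES
Spare capacity = cμ − λ = 35.86 − 25.58 = 10.28/hr

Final: ρ = 0.7133; stable; margin = 10.28/hr


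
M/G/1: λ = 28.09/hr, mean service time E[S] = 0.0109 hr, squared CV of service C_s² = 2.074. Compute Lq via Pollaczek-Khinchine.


ρ = λ·E[S] = 28.09·0.0109 = 0.3062
Lq = ρ²(1+C_s²)/(2(1−ρ)) = 0.09375·(1+2.074)/(2·0.6938)
= 0.09375·3.0740/1.3876 = 0.20767

Final: 0.20767


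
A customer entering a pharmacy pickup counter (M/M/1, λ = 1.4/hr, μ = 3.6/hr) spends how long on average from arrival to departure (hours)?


W = 1/(μ−λ) = 1/(3.6 − 1.4) = 1/2.20 = 0.4545 hr

Final: 0.4545 hr


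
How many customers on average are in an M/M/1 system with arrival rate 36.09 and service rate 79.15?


ρ = λ/μ = 36.09/79.15 = 0.4560
L = ρ/(1−ρ) = 0.4560/(1 − 0.4560) = 0.4560/0.5440 = 0.8381

Final: 0.8381


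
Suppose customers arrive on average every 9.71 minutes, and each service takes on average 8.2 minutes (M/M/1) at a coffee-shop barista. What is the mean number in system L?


λ = 60/9.71 = 6.1792 /hr
μ = 60/8.2 = 7.3171 /hr
ρ = λ/μ = 6.1792/7.3171 = 0.8445
L = ρ/(1−ρ) = 0.8445/0.1555 = 5.4305

Final: 5.4305


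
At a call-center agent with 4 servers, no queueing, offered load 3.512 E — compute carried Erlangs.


B(4,3.512) = 0.261529 (Erlang-B)
Carried load = a(1 − B) = 3.512·(1 − 0.261529) = 3.512·0.738471 = 2.5935 E

Final: 2.5935 Erlangs


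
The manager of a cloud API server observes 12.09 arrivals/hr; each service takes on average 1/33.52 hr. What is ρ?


ρ = λ/μ = 12.09/33.52 = 0.3607

Final: 0.3607


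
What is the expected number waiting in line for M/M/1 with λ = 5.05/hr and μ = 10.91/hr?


ρ = 5.05/10.91 = 0.4629
Lq = ρ²/(1−ρ) = 0.2143/0.5371 = 0.3989

Final: 0.3989


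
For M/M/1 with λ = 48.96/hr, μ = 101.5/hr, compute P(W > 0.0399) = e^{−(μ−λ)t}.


W ~ Exponential(μ−λ) for M/M/1.
μ − λ = 101.5 − 48.96 = 52.5400
P(W > t) = e^{−(μ−λ)t} = e^{−2.0963} = 0.122905

Final: 0.122905


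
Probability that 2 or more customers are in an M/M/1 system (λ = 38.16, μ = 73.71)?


ρ = 38.16/73.71 = 0.5177
P(N ≥ n) = ρ^n = 0.5177^2 = 0.268018

Final: 0.268018


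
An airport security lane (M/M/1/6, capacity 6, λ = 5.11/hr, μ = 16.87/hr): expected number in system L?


ρ = 5.11/16.87 = 0.3029
L = ρ[1 − (K+1)ρ^K + Kρ^(K+1)] / [(1−ρ)(1−ρ^(K+1))]
Numerator: 0.3029·(1 − 7·0.0007724 + 6·0.0002340) = 0.301692
Denominator: (0.6971)·(0.999766) = 0.696932
L = 0.301692/0.696932 = 0.4329

Final: 0.4329


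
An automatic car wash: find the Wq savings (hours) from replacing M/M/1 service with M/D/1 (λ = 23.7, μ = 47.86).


ρ = 23.7/47.86 = 0.4952
Wq(M/M/1) = ρ/(μ−λ) = 0.4952/24.16 = 0.02050 hr
Wq(M/D/1) = ρ/(2(μ−λ)) = 0.01025 hr
Savings = 0.02050 − 0.01025 = 0.01025 hr

Final: 0.01025 hr


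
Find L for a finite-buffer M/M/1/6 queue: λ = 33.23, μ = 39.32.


ρ = 33.23/39.32 = 0.8451
L = ρ[1 − (K+1)ρ^K + Kρ^(K+1)] / [(1−ρ)(1−ρ^(K+1))]
Numerator: 0.8451·(1 − 7·0.364335 + 6·0.307906) = 0.251075
Denominator: (0.1549)·(0.692094) = 0.107194
L = 0.251075/0.107194 = 2.3423

Final: 2.3423


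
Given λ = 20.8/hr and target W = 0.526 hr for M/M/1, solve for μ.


W = 1/(μ−λ) ⇒ μ − λ = 1/W = 1/0.526 = 1.9011
μ = λ + 1/W = 20.8 + 1.9011 = 22.7011 per hr

Final: 22.7011 /hr


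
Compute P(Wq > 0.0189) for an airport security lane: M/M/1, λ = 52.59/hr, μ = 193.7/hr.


ρ = 52.59/193.7 = 0.2715
P(Wq > t) = ρ·e^{−(μ−λ)t} = 0.2715·e^{−2.6670}
= 0.2715·0.069462 = 0.018859

Final: 0.018859


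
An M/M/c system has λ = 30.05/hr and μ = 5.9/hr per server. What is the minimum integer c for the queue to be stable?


Stability requires cμ > λ ⇔ c > λ/μ.
λ/μ = 30.05/5.9 = 5.0932
Minimum integer c = ⌊5.0932⌋ + 1 = 6
Check: 6·5.9 = 35.40 > 30.05, while 5·5.9 = 29.50 ≤ 30.05

Final: 6 servers


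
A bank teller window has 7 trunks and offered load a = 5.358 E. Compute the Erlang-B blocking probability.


B(c,a) = (a^c/c!) / Σ_{k=0}^{c} a^k/k!
a^7/7! = 25.152921
Σ terms (k=0..7): 1.00000 + 5.35800 + 14.35408 + 25.63639 + 34.33995 + 36.79869 + 32.86123 + 25.15292 = 175.501249
B = 25.152921/175.501249 = 0.143320

Final: 0.143320


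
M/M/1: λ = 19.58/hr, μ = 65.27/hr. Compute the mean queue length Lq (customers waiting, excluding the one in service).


ρ = 19.58/65.27 = 0.3000
Lq = ρ²/(1−ρ) = 0.08999/0.7000 = 0.1286

Final: 0.1286


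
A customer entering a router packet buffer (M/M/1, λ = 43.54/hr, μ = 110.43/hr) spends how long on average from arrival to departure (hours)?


W = 1/(μ−λ) = 1/(110.43 − 43.54) = 1/66.89 = 0.01495 hr

Final: 0.01495 hr


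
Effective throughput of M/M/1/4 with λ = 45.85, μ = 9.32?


ρ = 4.9195; P_K = (1−ρ)ρ^4/(1−ρ^5) = 0.797005
λ_eff = λ(1 − P_K) = 45.85·(1 − 0.797005) = 45.85·0.202995 = 9.3073 /hr

Final: 9.3073 /hr


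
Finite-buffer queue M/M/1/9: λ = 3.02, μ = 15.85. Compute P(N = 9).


ρ = λ/μ = 3.02/15.85 = 0.1905
P_K = (1−ρ)ρ^K/(1−ρ^(K+1)) = (0.8095·0.0000003310)/(1 − 0.00000006306)
= 0.0000002679/1.000000 = 0.0000002679

Final: 0.0000002679


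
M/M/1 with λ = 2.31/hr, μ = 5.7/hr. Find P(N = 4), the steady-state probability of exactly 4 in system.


ρ = 2.31/5.7 = 0.4053
P_n = (1−ρ)·ρ^n = (1 − 0.4053)·0.4053^4 = 0.5947·0.026974 = 0.016043

Final: 0.016043


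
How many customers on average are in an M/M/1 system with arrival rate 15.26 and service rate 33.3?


ρ = λ/μ = 15.26/33.3 = 0.4583
L = ρ/(1−ρ) = 0.4583/(1 − 0.4583) = 0.4583/0.5417 = 0.8459

Final: 0.8459


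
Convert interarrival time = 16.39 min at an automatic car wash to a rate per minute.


λ = 1/(interarrival time) in consistent units.
1 minute = 1 min, so λ = 1/16.39 = 0.06101 per minute

Final: 0.06101 /min


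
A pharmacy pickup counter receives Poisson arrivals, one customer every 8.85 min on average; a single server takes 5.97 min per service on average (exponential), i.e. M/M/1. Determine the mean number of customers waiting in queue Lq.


λ = 60/8.85 = 6.7797 /hr
μ = 60/5.97 = 10.0503 /hr
ρ = λ/μ = 6.7797/10.0503 = 0.6746
Lq = ρ²/(1−ρ) = 0.4551/0.3254 = 1.3983

Final: 1.3983


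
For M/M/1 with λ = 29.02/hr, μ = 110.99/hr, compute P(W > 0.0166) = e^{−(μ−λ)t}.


W ~ Exponential(μ−λ) for M/M/1.
μ − λ = 110.99 − 29.02 = 81.9700
P(W > t) = e^{−(μ−λ)t} = e^{−1.3607} = 0.256481

Final: 0.256481


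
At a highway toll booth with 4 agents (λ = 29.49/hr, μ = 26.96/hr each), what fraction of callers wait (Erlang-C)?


a = λ/μ = 1.0938; ρ = a/4 = 0.2735
P₀ = 0.334189 (from M/M/c formula)
C(c,a) = [a^c/(c!(1−ρ))]·P₀ = [1.43159/(24·0.7265)]·0.334189
= 0.08210·0.334189 = 0.027437

Final: 0.027437


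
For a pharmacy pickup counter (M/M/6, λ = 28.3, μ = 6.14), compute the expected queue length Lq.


a = λ/μ = 4.6091; ρ = a/6 = 0.7682
P₀ = 0.007928
Lq = P₀·a^c·ρ / (c!·(1−ρ)²) = 0.007928·9587.56643·0.7682/(720·0.05374)
= 1.50917

Final: 1.50917


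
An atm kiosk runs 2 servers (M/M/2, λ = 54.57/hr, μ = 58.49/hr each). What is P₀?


a = λ/μ = 54.57/58.49 = 0.9330; ρ = a/c = 0.4665
Σ_{k=0}^{1} a^k/k! (terms k=0..1) = 1.00000 + 0.93298 = 1.93298
Tail: a^2/(2!(1−ρ)) = 0.87045/(2·0.5335) = 0.81578
P₀ = 1/(1.93298 + 0.81578) = 1/2.74876 = 0.363801

Final: 0.363801


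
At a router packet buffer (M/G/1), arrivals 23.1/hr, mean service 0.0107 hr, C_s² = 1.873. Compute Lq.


ρ = λ·E[S] = 23.1·0.0107 = 0.2472
Lq = ρ²(1+C_s²)/(2(1−ρ)) = 0.06109·(1+1.873)/(2·0.7528)
= 0.06109·2.8730/1.5057 = 0.11657

Final: 0.11657


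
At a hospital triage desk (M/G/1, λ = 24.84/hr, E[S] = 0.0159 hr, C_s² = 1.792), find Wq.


ρ = λ·E[S] = 24.84·0.0159 = 0.3950
E[S²] = E[S]²(1+C_s²) = 0.0159²·(1+1.792) = 0.0007058
Wq = λ·E[S²]/(2(1−ρ)) = 24.84·0.0007058/(2·0.6050) = 0.01449 hr

Final: 0.01449 hr


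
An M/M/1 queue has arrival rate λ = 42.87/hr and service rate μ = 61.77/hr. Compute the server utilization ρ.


ρ = λ/μ = 42.87/61.77 = 0.6940

Final: 0.6940


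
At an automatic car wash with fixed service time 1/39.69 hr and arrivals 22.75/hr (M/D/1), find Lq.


ρ = 22.75/39.69 = 0.5732
M/D/1: Lq = ρ²/(2(1−ρ)) = 0.3285/(2·0.4268) = 0.38489

Final: 0.38489


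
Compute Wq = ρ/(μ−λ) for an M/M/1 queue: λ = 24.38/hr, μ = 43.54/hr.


ρ = 24.38/43.54 = 0.5599
Wq = ρ/(μ−λ) = 0.5599/(43.54 − 24.38) = 0.5599/19.16 = 0.02922 hr

Final: 0.02922 hr


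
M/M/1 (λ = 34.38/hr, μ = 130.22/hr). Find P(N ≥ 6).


ρ = 34.38/130.22 = 0.2640
P(N ≥ n) = ρ^n = 0.2640^6 = 0.0003387

Final: 0.0003387


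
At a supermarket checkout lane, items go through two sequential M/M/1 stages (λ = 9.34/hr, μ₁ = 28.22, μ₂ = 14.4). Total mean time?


Each node sees arrival rate λ = 9.34/hr (tandem ⇒ throughput preserved).
W₁ = 1/(μ₁−λ) = 1/(28.22−9.34) = 0.05297 hr
W₂ = 1/(μ₂−λ) = 1/(14.4−9.34) = 0.19763 hr
W_total = W₁ + W₂ = 0.05297 + 0.19763 = 0.25059 hr

Final: 0.25059 hr


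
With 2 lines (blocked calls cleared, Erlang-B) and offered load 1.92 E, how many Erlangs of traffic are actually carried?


B(2,1.92) = 0.386967 (Erlang-B)
Carried load = a(1 − B) = 1.92·(1 − 0.386967) = 1.92·0.613033 = 1.1770 E

Final: 1.1770 Erlangs


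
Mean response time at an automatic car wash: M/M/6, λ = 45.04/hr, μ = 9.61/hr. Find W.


a = 4.6868; ρ = 0.7811; P₀ = 0.007141
Lq = P₀·a^c·ρ/(c!(1−ρ)²) = 1.71411
Wq = Lq/λ = 1.71411/45.04 = 0.03806 hr
W = Wq + 1/μ = 0.03806 + 0.10406 = 0.14212 hr

Final: 0.14212 hr


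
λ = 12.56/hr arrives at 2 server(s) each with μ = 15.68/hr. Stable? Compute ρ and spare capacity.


Total capacity cμ = 2·15.68 = 31.36/hr
ρ = λ/(cμ) = 12.56/31.36 = 0.4005
Stable ⇔ ρ < 1: YES
Spare capacity = cμ − λ = 31.36 − 12.56 = 18.80/hr

Final: ρ = 0.4005; stable; margin = 18.80/hr


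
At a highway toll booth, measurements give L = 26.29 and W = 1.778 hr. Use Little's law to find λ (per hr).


λ = L/W = 26.29/1.778 = 14.7863 /hr

Final: 14.7863 /hr


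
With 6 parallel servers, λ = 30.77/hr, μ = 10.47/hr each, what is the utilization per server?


ρ = λ/(cμ) = 30.77/(6·10.47) = 30.77/62.82 = 0.4898

Final: 0.4898


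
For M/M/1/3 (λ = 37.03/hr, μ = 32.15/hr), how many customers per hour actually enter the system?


ρ = 1.1518; P_K = (1−ρ)ρ^3/(1−ρ^4) = 0.305206
λ_eff = λ(1 − P_K) = 37.03·(1 − 0.305206) = 37.03·0.694794 = 25.7282 /hr

Final: 25.7282 /hr


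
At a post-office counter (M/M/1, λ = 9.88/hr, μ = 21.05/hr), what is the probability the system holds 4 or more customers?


ρ = 9.88/21.05 = 0.4694
P(N ≥ n) = ρ^n = 0.4694^4 = 0.048531

Final: 0.048531


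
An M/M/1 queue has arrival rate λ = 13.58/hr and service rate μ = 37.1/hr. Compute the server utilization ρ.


ρ = λ/μ = 13.58/37.1 = 0.3660

Final: 0.3660


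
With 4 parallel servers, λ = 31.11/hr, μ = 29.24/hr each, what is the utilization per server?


ρ = λ/(cμ) = 31.11/(4·29.24) = 31.11/116.96 = 0.2660

Final: 0.2660


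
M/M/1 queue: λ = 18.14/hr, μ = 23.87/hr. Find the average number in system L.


ρ = λ/μ = 18.14/23.87 = 0.7599
L = ρ/(1−ρ) = 0.7599/(1 − 0.7599) = 0.7599/0.2401 = 3.1658

Final: 3.1658


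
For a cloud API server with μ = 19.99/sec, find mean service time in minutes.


Mean service time = 1/μ = 1/19.99 second = 0.05003 second
In minutes: 0.05003 × 0.0166667 = 0.0008338 min

Final: 0.0008338 min


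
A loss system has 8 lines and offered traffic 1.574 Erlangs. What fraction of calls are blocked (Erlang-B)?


B(c,a) = (a^c/c!) / Σ_{k=0}^{c} a^k/k!
a^8/8! = 0.0009344
Σ terms (k=0..8): 1.00000 + 1.57400 + 1.23874 + 0.64992 + 0.25575 + 0.08051 + 0.02112 + 0.004749 + 0.0009344 = 4.825720
B = 0.0009344/4.825720 = 0.0001936

Final: 0.0001936


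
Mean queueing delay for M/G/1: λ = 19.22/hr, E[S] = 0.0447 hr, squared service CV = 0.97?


ρ = λ·E[S] = 19.22·0.0447 = 0.8591
E[S²] = E[S]²(1+C_s²) = 0.0447²·(1+0.97) = 0.003936
Wq = λ·E[S²]/(2(1−ρ)) = 19.22·0.003936/(2·0.1409) = 0.26853 hr

Final: 0.26853 hr


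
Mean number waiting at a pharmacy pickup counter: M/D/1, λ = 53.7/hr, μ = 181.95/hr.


ρ = 53.7/181.95 = 0.2951
M/D/1: Lq = ρ²/(2(1−ρ)) = 0.08711/(2·0.7049) = 0.06179

Final: 0.06179


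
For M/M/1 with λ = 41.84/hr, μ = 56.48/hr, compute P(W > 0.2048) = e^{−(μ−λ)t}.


W ~ Exponential(μ−λ) for M/M/1.
μ − λ = 56.48 − 41.84 = 14.6400
P(W > t) = e^{−(μ−λ)t} = e^{−2.9983} = 0.049873

Final: 0.049873


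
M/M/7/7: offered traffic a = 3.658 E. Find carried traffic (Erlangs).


B(7,3.658) = 0.046381 (Erlang-B)
Carried load = a(1 − B) = 3.658·(1 − 0.046381) = 3.658·0.953619 = 3.4883 E

Final: 3.4883 Erlangs


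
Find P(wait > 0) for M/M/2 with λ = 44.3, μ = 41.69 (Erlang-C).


a = λ/μ = 1.0626; ρ = a/2 = 0.5313
P₀ = 0.306078 (from M/M/c formula)
C(c,a) = [a^c/(c!(1−ρ))]·P₀ = [1.12913/(2·0.4687)]·0.306078
= 1.20454·0.306078 = 0.368683

Final: 0.368683


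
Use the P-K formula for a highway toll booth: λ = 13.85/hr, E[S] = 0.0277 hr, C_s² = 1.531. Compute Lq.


ρ = λ·E[S] = 13.85·0.0277 = 0.3836
Lq = ρ²(1+C_s²)/(2(1−ρ)) = 0.1472·(1+1.531)/(2·0.6164)
= 0.1472·2.5310/1.2327 = 0.30220

Final: 0.30220


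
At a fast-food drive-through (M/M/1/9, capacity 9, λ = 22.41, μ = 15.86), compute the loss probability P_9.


ρ = λ/μ = 22.41/15.86 = 1.4130
P_K = (1−ρ)ρ^K/(1−ρ^(K+1)) = (-0.4130·22.451640)/(1 − 31.723912)
= -9.272272/-30.723912 = 0.301793

Final: 0.301793


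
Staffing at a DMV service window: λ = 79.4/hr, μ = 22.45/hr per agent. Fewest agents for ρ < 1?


Stability requires cμ > λ ⇔ c > λ/μ.
λ/μ = 79.4/22.45 = 3.5367
Minimum integer c = ⌊3.5367⌋ + 1 = 4
Check: 4·22.45 = 89.80 > 79.4, while 3·22.45 = 67.35 ≤ 79.4

Final: 4 servers


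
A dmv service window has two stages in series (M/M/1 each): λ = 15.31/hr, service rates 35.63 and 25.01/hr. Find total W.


Each node sees arrival rate λ = 15.31/hr (tandem ⇒ throughput preserved).
W₁ = 1/(μ₁−λ) = 1/(35.63−15.31) = 0.04921 hr
W₂ = 1/(μ₂−λ) = 1/(25.01−15.31) = 0.10309 hr
W_total = W₁ + W₂ = 0.04921 + 0.10309 = 0.15231 hr

Final: 0.15231 hr


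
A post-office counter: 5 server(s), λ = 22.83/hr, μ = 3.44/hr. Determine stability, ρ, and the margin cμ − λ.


Total capacity cμ = 5·3.44 = 17.20/hr
ρ = λ/(cμ) = 22.83/17.20 = 1.3273
Stable ⇔ ρ < 1: NO
Spare capacity = cμ − λ = 17.20 − 22.83 = -5.63/hr

Final: ρ = 1.3273; unstable; margin = -5.63/hr


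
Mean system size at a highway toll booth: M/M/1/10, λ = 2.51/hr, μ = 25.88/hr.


ρ = 2.51/25.88 = 0.09699
L = ρ[1 − (K+1)ρ^K + Kρ^(K+1)] / [(1−ρ)(1−ρ^(K+1))]
Numerator: 0.09699·(1 − 11·7.364e-11 + 10·7.142e-12) = 0.096986
Denominator: (0.9030)·(1.000000) = 0.903014
L = 0.096986/0.903014 = 0.1074

Final: 0.1074


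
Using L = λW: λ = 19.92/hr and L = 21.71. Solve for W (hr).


W = L/λ = 21.71/19.92 = 1.0899 hr

Final: 1.0899 hr


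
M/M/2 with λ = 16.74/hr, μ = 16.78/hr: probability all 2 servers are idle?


a = λ/μ = 16.74/16.78 = 0.9976; ρ = a/c = 0.4988
Σ_{k=0}^{1} a^k/k! (terms k=0..1) = 1.00000 + 0.99762 = 1.99762
Tail: a^2/(2!(1−ρ)) = 0.99524/(2·0.5012) = 0.99287
P₀ = 1/(1.99762 + 0.99287) = 1/2.99049 = 0.334394

Final: 0.334394


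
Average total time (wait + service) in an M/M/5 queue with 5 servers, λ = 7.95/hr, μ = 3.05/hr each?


a = 2.6066; ρ = 0.5213; P₀ = 0.071566
Lq = P₀·a^c·ρ/(c!(1−ρ)²) = 0.16325
Wq = Lq/λ = 0.16325/7.95 = 0.02053 hr
W = Wq + 1/μ = 0.02053 + 0.32787 = 0.34840 hr

Final: 0.34840 hr


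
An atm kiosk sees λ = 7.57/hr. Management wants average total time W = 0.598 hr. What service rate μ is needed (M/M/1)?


W = 1/(μ−λ) ⇒ μ − λ = 1/W = 1/0.598 = 1.6722
μ = λ + 1/W = 7.57 + 1.6722 = 9.2422 per hr

Final: 9.2422 /hr


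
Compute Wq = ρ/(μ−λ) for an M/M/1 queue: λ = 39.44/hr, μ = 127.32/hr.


ρ = 39.44/127.32 = 0.3098
Wq = ρ/(μ−λ) = 0.3098/(127.32 − 39.44) = 0.3098/87.88 = 0.003525 hr

Final: 0.003525 hr


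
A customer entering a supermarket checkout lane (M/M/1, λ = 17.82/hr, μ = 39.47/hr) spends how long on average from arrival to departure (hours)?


W = 1/(μ−λ) = 1/(39.47 − 17.82) = 1/21.65 = 0.04619 hr

Final: 0.04619 hr


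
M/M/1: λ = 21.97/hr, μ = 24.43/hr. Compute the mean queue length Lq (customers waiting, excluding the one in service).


ρ = 21.97/24.43 = 0.8993
Lq = ρ²/(1−ρ) = 0.8087/0.1007 = 8.0316

Final: 8.0316


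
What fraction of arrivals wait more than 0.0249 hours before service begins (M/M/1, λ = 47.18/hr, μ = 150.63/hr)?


ρ = 47.18/150.63 = 0.3132
P(Wq > t) = ρ·e^{−(μ−λ)t} = 0.3132·e^{−2.5759}
= 0.3132·0.076085 = 0.023831

Final: 0.023831


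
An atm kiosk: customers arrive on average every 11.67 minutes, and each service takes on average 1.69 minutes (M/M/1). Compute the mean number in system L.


λ = 60/11.67 = 5.1414 /hr
μ = 60/1.69 = 35.5030 /hr
ρ = λ/μ = 5.1414/35.5030 = 0.1448
L = ρ/(1−ρ) = 0.1448/0.8552 = 0.1693

Final: 0.1693


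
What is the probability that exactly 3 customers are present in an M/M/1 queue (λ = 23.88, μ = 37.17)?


ρ = 23.88/37.17 = 0.6425
P_n = (1−ρ)·ρ^n = (1 − 0.6425)·0.6425^3 = 0.3575·0.265171 = 0.094811

Final: 0.094811


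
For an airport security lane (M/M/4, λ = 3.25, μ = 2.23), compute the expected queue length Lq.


a = λ/μ = 1.4574; ρ = a/4 = 0.3643
P₀ = 0.230891
Lq = P₀·a^c·ρ / (c!·(1−ρ)²) = 0.230891·4.51143·0.3643/(24·0.40405)
= 0.03914

Final: 0.03914


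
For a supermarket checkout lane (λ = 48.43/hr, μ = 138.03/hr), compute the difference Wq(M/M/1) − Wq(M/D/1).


ρ = 48.43/138.03 = 0.3509
Wq(M/M/1) = ρ/(μ−λ) = 0.3509/89.60 = 0.003916 hr
Wq(M/D/1) = ρ/(2(μ−λ)) = 0.001958 hr
Savings = 0.003916 − 0.001958 = 0.001958 hr

Final: 0.001958 hr


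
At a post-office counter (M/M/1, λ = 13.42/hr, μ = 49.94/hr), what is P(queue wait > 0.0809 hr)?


ρ = 13.42/49.94 = 0.2687
P(Wq > t) = ρ·e^{−(μ−λ)t} = 0.2687·e^{−2.9545}
= 0.2687·0.052106 = 0.014002

Final: 0.014002


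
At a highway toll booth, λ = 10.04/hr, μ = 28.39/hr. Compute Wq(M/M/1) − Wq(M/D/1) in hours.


ρ = 10.04/28.39 = 0.3536
Wq(M/M/1) = ρ/(μ−λ) = 0.3536/18.35 = 0.01927 hr
Wq(M/D/1) = ρ/(2(μ−λ)) = 0.009636 hr
Savings = 0.01927 − 0.009636 = 0.009636 hr

Final: 0.009636 hr


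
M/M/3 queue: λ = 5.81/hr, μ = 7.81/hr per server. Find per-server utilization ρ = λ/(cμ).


ρ = λ/(cμ) = 5.81/(3·7.81) = 5.81/23.43 = 0.2480

Final: 0.2480


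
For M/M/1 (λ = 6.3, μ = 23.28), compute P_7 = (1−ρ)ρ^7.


ρ = 6.3/23.28 = 0.2706
P_n = (1−ρ)·ρ^n = (1 − 0.2706)·0.2706^7 = 0.7294·0.0001063 = 0.00007753

Final: 0.00007753
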